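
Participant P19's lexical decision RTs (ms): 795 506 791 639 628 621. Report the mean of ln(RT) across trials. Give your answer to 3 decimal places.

6.485

ln(RT): 6.6783, 6.2265, 6.6733, 6.4599, 6.4425, 6.4313
Σ ln(RT) = 38.9120
Mean = 38.9120/6 = 6.48533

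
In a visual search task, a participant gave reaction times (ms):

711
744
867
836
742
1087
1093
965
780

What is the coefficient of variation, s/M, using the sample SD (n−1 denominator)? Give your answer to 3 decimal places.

n = 9, Σ = 7825, M = 869.4444
Σ(x−M)² = 172646.222; s = √(172646.222/8) = 146.9040
CV = 146.9040 / 869.4444 = 0.16896

0.169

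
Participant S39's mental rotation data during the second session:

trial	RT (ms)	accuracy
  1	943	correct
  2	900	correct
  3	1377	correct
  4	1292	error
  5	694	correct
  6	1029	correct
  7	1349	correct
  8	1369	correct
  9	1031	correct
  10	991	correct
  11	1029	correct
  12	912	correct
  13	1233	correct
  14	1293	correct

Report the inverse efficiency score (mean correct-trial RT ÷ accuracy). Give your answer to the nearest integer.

1172 ms

Correct trials (n=13): 943, 900, 1377, 694, 1029, 1349, 1369, 1031, 991, 1029, 912, 1233, 1293
Mean correct RT = 14150/13 = 1088.4615 ms
Proportion correct = 13/14
IES = 1088.4615 / (13/14) = 1172.189 ms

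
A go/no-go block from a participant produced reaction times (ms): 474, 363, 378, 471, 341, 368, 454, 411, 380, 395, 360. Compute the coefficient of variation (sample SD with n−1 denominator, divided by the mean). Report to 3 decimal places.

0.117

n = 11, Σ = 4395, M = 399.5455
Σ(x−M)² = 21934.727; s = √(21934.727/10) = 46.8345
CV = 46.8345 / 399.5455 = 0.11722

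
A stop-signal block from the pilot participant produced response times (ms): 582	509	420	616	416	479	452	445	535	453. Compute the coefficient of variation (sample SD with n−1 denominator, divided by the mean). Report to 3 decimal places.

n = 10, Σ = 4907, M = 490.7000
Σ(x−M)² = 42056.100; s = √(42056.100/9) = 68.3586
CV = 68.3586 / 490.7000 = 0.13931

0.139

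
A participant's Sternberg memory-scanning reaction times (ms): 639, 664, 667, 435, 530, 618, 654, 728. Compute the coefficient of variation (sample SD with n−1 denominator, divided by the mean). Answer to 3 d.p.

n = 8, Σ = 4935, M = 616.8750
Σ(x−M)² = 59576.875; s = √(59576.875/7) = 92.2550
CV = 92.2550 / 616.8750 = 0.14955

0.150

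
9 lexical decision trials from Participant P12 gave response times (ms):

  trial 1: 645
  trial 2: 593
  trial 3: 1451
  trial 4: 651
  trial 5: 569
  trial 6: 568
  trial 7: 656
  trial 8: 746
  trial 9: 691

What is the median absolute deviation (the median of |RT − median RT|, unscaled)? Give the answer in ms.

Sorted: 568, 569, 593, 645, 651, 656, 691, 746, 1451 → median = 651
|x − 651|: 6, 58, 800, 0, 82, 83, 5, 95, 40
Sorted deviations: 0, 5, 6, 40, 58, 82, 83, 95, 800 → MAD = 58

58 ms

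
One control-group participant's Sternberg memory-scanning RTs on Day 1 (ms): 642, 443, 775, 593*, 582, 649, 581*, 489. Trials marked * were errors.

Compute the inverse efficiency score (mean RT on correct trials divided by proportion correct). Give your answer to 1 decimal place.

795.6 ms

Correct trials (n=6): 642, 443, 775, 582, 649, 489
Mean correct RT = 3580/6 = 596.6667 ms
Proportion correct = 6/8
IES = 596.6667 / (6/8) = 795.556 ms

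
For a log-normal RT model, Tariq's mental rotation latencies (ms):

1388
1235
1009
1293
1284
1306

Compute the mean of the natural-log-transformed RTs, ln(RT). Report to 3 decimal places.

7.128

ln(RT): 7.2356, 7.1188, 6.9167, 7.1647, 7.1577, 7.1747
Σ ln(RT) = 42.7683
Mean = 42.7683/6 = 7.12806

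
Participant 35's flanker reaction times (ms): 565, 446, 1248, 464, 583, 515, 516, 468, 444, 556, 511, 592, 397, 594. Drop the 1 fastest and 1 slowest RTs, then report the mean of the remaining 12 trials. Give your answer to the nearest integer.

521 ms

Sorted: 397, 444, 446, 464, 468, 511, 515, 516, 556, 565, 583, 592, 594, 1248
Drop lowest 1 (397) and highest 1 (1248)
Remaining (n=12): Σ = 6254, mean = 6254/12 = 521.167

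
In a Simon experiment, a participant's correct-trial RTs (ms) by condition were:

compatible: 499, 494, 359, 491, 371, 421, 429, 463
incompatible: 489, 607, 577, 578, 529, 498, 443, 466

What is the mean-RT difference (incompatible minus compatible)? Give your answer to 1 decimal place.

82.5 ms

M(compatible) = 3527/8 = 440.875
M(incompatible) = 4187/8 = 523.375
Difference = 523.375 − 440.875 = 82.500 ms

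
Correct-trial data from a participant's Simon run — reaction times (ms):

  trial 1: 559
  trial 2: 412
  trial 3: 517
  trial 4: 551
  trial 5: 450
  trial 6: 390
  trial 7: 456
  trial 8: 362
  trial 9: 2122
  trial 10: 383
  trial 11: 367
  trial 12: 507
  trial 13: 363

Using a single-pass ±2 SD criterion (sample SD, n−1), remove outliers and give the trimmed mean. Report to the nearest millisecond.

443 ms

n = 13, ΣRT = 7439, M = 572.231
Σ(x−M)² = 2662950.31; s = √(2662950.31/12) = 471.076
Cutoffs: 572.231 ± 2·471.076 → [-369.9, 1514.4]
Outside: 2122 → excluded.
Retained (n=12): Σ = 5317, mean = 5317/12 = 443.083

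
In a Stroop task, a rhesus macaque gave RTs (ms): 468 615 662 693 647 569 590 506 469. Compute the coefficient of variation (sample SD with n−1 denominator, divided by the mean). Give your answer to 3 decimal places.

n = 9, Σ = 5219, M = 579.8889
Σ(x−M)² = 55768.889; s = √(55768.889/8) = 83.4932
CV = 83.4932 / 579.8889 = 0.14398

0.144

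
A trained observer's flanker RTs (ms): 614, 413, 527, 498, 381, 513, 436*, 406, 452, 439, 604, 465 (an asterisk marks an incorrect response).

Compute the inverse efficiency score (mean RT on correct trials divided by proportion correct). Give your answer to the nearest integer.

Correct trials (n=11): 614, 413, 527, 498, 381, 513, 406, 452, 439, 604, 465
Mean correct RT = 5312/11 = 482.9091 ms
Proportion correct = 11/12
IES = 482.9091 / (11/12) = 526.810 ms

527 ms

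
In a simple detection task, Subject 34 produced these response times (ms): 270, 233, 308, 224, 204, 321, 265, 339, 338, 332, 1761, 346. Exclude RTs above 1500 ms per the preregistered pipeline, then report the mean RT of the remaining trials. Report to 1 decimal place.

Excluded: 1761
Retained (n=11): Σ = 3180
Mean = 3180/11 = 289.0909

289.1 ms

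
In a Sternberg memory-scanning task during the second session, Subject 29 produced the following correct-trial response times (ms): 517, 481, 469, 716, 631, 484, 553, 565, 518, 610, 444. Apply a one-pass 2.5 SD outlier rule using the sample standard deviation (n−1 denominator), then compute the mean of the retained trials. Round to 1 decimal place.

n = 11, ΣRT = 5988, M = 544.364
Σ(x−M)² = 66628.55; s = √(66628.55/10) = 81.626
Cutoffs: 544.364 ± 2.5·81.626 → [340.3, 748.4]
No RTs fall outside the cutoffs; all 11 retained. Mean = 5988/11 = 544.364

544.4 ms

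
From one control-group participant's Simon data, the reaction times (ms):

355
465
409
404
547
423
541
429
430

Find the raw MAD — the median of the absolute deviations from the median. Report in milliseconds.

25 ms

Sorted: 355, 404, 409, 423, 429, 430, 465, 541, 547 → median = 429
|x − 429|: 74, 36, 20, 25, 118, 6, 112, 0, 1
Sorted deviations: 0, 1, 6, 20, 25, 36, 74, 112, 118 → MAD = 25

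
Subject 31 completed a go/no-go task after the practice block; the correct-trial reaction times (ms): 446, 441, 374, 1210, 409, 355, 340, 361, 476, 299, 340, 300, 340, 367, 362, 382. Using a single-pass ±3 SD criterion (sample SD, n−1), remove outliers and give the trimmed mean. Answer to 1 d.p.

372.8 ms

n = 16, ΣRT = 6802, M = 425.125
Σ(x−M)² = 693733.75; s = √(693733.75/15) = 215.056
Cutoffs: 425.125 ± 3·215.056 → [-220.0, 1070.3]
Outside: 1210 → excluded.
Retained (n=15): Σ = 5592, mean = 5592/15 = 372.800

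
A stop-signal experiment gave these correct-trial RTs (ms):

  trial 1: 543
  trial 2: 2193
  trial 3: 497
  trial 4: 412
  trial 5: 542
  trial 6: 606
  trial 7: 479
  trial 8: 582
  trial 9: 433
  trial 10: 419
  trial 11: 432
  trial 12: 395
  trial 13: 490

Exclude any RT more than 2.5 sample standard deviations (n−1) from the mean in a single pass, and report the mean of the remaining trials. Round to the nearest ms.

486 ms

n = 13, ΣRT = 8023, M = 617.154
Σ(x−M)² = 2744389.69; s = √(2744389.69/12) = 478.225
Cutoffs: 617.154 ± 2.5·478.225 → [-578.4, 1812.7]
Outside: 2193 → excluded.
Retained (n=12): Σ = 5830, mean = 5830/12 = 485.833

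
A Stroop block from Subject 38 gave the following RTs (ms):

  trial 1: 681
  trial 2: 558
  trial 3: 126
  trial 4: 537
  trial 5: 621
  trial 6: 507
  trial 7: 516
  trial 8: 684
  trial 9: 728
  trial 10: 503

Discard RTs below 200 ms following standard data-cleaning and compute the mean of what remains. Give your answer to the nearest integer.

Excluded: 126
Retained (n=9): Σ = 5335
Mean = 5335/9 = 592.7778

593 ms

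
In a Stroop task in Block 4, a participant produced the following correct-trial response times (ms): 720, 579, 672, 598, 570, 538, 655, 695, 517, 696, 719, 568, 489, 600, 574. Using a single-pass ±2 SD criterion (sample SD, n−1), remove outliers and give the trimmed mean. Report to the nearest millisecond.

n = 15, ΣRT = 9190, M = 612.667
Σ(x−M)² = 78703.33; s = √(78703.33/14) = 74.978
Cutoffs: 612.667 ± 2·74.978 → [462.7, 762.6]
No RTs fall outside the cutoffs; all 15 retained. Mean = 9190/15 = 612.667

613 ms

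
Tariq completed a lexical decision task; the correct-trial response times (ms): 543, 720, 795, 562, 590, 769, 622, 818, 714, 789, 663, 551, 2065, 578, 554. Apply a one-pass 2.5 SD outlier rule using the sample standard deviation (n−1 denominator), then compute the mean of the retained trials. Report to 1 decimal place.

n = 15, ΣRT = 11333, M = 755.533
Σ(x−M)² = 1974839.73; s = √(1974839.73/14) = 375.580
Cutoffs: 755.533 ± 2.5·375.580 → [-183.4, 1694.5]
Outside: 2065 → excluded.
Retained (n=14): Σ = 9268, mean = 9268/14 = 662.000

662.0 ms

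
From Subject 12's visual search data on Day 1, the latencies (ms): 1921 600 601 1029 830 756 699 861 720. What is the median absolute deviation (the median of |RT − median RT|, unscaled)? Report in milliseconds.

105 ms

Sorted: 600, 601, 699, 720, 756, 830, 861, 1029, 1921 → median = 756
|x − 756|: 1165, 156, 155, 273, 74, 0, 57, 105, 36
Sorted deviations: 0, 36, 57, 74, 105, 155, 156, 273, 1165 → MAD = 105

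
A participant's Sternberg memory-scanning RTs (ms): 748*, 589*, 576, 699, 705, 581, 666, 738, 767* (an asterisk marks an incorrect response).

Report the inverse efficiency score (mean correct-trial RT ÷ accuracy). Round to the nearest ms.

991 ms

Correct trials (n=6): 576, 699, 705, 581, 666, 738
Mean correct RT = 3965/6 = 660.8333 ms
Proportion correct = 6/9
IES = 660.8333 / (6/9) = 991.250 ms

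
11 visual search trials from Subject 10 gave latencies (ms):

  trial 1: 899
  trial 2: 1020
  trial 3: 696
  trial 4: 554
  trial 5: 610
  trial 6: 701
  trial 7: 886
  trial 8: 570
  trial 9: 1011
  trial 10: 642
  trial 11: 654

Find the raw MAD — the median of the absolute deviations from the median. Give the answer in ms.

126 ms

Sorted: 554, 570, 610, 642, 654, 696, 701, 886, 899, 1011, 1020 → median = 696
|x − 696|: 203, 324, 0, 142, 86, 5, 190, 126, 315, 54, 42
Sorted deviations: 0, 5, 42, 54, 86, 126, 142, 190, 203, 315, 324 → MAD = 126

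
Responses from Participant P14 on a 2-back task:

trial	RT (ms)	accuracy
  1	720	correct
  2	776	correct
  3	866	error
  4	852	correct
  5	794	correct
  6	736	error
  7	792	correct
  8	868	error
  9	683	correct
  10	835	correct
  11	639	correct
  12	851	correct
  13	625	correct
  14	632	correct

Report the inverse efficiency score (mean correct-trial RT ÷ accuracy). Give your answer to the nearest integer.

Correct trials (n=11): 720, 776, 852, 794, 792, 683, 835, 639, 851, 625, 632
Mean correct RT = 8199/11 = 745.3636 ms
Proportion correct = 11/14
IES = 745.3636 / (11/14) = 948.645 ms

949 ms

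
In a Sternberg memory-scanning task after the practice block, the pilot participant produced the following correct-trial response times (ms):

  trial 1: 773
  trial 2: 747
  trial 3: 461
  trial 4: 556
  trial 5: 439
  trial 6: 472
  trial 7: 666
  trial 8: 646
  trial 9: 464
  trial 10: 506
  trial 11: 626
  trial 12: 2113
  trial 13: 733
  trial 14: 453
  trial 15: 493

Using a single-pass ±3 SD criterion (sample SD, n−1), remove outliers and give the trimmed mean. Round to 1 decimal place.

573.9 ms

n = 15, ΣRT = 10148, M = 676.533
Σ(x−M)² = 2401635.73; s = √(2401635.73/14) = 414.180
Cutoffs: 676.533 ± 3·414.180 → [-566.0, 1919.1]
Outside: 2113 → excluded.
Retained (n=14): Σ = 8035, mean = 8035/14 = 573.929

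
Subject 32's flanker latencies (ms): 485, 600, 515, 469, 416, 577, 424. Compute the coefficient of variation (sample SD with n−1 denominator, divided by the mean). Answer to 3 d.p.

0.142

n = 7, Σ = 3486, M = 498.0000
Σ(x−M)² = 30144.000; s = √(30144.000/6) = 70.8802
CV = 70.8802 / 498.0000 = 0.14233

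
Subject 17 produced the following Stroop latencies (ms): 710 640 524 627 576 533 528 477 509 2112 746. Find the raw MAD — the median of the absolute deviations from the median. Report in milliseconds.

Sorted: 477, 509, 524, 528, 533, 576, 627, 640, 710, 746, 2112 → median = 576
|x − 576|: 134, 64, 52, 51, 0, 43, 48, 99, 67, 1536, 170
Sorted deviations: 0, 43, 48, 51, 52, 64, 67, 99, 134, 170, 1536 → MAD = 64

64 ms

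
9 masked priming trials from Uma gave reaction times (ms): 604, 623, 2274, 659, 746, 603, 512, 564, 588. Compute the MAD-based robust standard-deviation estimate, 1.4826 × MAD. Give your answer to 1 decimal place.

59.3 ms

Sorted: 512, 564, 588, 603, 604, 623, 659, 746, 2274 → median = 604
|x − 604| sorted: 0, 1, 16, 19, 40, 55, 92, 142, 1670 → MAD = 40
Robust SD ≈ 1.4826 × 40 = 59.304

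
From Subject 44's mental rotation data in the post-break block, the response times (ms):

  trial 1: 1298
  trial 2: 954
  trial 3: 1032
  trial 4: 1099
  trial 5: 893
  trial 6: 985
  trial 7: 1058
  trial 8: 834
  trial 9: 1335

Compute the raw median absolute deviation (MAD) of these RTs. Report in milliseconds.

78 ms

Sorted: 834, 893, 954, 985, 1032, 1058, 1099, 1298, 1335 → median = 1032
|x − 1032|: 266, 78, 0, 67, 139, 47, 26, 198, 303
Sorted deviations: 0, 26, 47, 67, 78, 139, 198, 266, 303 → MAD = 78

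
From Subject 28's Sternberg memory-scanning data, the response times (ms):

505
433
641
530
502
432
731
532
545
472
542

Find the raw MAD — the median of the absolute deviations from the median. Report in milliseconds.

Sorted: 432, 433, 472, 502, 505, 530, 532, 542, 545, 641, 731 → median = 530
|x − 530|: 25, 97, 111, 0, 28, 98, 201, 2, 15, 58, 12
Sorted deviations: 0, 2, 12, 15, 25, 28, 58, 97, 98, 111, 201 → MAD = 28

28 ms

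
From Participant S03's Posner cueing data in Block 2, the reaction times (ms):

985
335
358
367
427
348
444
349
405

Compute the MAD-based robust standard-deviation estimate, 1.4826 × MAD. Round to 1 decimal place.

Sorted: 335, 348, 349, 358, 367, 405, 427, 444, 985 → median = 367
|x − 367| sorted: 0, 9, 18, 19, 32, 38, 60, 77, 618 → MAD = 32
Robust SD ≈ 1.4826 × 32 = 47.443

47.4 ms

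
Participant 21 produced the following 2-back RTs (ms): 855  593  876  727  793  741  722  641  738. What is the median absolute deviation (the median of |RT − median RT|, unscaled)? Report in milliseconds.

Sorted: 593, 641, 722, 727, 738, 741, 793, 855, 876 → median = 738
|x − 738|: 117, 145, 138, 11, 55, 3, 16, 97, 0
Sorted deviations: 0, 3, 11, 16, 55, 97, 117, 138, 145 → MAD = 55

55 ms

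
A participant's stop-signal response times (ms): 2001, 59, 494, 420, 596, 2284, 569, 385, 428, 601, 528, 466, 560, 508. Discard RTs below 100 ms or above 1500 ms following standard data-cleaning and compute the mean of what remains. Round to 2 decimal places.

Excluded: 59, 2001, 2284
Retained (n=11): Σ = 5555
Mean = 5555/11 = 505.0000

505.00 ms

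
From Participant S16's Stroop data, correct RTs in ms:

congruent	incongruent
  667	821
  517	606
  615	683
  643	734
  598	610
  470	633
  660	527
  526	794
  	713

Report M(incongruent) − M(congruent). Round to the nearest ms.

M(congruent) = 4696/8 = 587.000
M(incongruent) = 6121/9 = 680.111
Difference = 680.111 − 587.000 = 93.111 ms

93 ms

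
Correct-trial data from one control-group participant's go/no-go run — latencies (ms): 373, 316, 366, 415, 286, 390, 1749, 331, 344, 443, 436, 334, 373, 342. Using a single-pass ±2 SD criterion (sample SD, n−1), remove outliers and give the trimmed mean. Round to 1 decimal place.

n = 14, ΣRT = 6498, M = 464.143
Σ(x−M)² = 1803953.71; s = √(1803953.71/13) = 372.513
Cutoffs: 464.143 ± 2·372.513 → [-280.9, 1209.2]
Outside: 1749 → excluded.
Retained (n=13): Σ = 4749, mean = 4749/13 = 365.308

365.3 ms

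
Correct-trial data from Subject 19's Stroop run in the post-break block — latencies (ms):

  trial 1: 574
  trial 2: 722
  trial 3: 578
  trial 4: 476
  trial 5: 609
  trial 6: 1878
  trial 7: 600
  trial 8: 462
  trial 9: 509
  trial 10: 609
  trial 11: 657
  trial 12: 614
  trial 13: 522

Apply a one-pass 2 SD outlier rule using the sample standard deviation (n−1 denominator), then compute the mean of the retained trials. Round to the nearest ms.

578 ms

n = 13, ΣRT = 8810, M = 677.692
Σ(x−M)² = 1623250.77; s = √(1623250.77/12) = 367.792
Cutoffs: 677.692 ± 2·367.792 → [-57.9, 1413.3]
Outside: 1878 → excluded.
Retained (n=12): Σ = 6932, mean = 6932/12 = 577.667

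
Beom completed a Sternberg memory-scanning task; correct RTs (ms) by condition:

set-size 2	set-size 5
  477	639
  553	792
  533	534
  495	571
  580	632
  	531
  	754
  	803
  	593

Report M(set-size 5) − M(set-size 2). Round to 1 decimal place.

122.3 ms

M(set-size 2) = 2638/5 = 527.600
M(set-size 5) = 5849/9 = 649.889
Difference = 649.889 − 527.600 = 122.289 ms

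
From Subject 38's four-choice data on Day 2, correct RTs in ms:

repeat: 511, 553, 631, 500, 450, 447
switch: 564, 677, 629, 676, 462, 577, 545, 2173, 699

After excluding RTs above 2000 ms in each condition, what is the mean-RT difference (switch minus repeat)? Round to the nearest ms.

88 ms

switch: exclude 2173
M(repeat) = 3092/6 = 515.333
M(switch) = 4829/8 = 603.625
Difference = 603.625 − 515.333 = 88.292 ms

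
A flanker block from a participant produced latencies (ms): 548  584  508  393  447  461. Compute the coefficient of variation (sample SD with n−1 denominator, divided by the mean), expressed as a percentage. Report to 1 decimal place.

n = 6, Σ = 2941, M = 490.1667
Σ(x−M)² = 24622.833; s = √(24622.833/5) = 70.1753
CV = 70.1753 / 490.1667 = 0.14317 = 14.317%

14.3%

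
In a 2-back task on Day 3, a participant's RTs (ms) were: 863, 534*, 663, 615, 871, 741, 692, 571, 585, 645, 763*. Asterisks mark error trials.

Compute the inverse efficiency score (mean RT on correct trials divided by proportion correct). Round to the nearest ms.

848 ms

Correct trials (n=9): 863, 663, 615, 871, 741, 692, 571, 585, 645
Mean correct RT = 6246/9 = 694.0000 ms
Proportion correct = 9/11
IES = 694.0000 / (9/11) = 848.222 ms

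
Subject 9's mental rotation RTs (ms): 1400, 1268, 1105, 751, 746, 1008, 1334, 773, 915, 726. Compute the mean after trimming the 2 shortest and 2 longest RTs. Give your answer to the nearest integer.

970 ms

Sorted: 726, 746, 751, 773, 915, 1008, 1105, 1268, 1334, 1400
Drop lowest 2 (726, 746) and highest 2 (1334, 1400)
Remaining (n=6): Σ = 5820, mean = 5820/6 = 970.000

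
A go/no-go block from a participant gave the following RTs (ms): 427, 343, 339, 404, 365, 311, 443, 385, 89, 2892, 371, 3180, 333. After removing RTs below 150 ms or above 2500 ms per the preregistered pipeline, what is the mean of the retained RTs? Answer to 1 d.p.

Excluded: 89, 2892, 3180
Retained (n=10): Σ = 3721
Mean = 3721/10 = 372.1000

372.1 ms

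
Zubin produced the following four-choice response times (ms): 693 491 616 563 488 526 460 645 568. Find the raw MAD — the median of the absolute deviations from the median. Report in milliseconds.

72 ms

Sorted: 460, 488, 491, 526, 563, 568, 616, 645, 693 → median = 563
|x − 563|: 130, 72, 53, 0, 75, 37, 103, 82, 5
Sorted deviations: 0, 5, 37, 53, 72, 75, 82, 103, 130 → MAD = 72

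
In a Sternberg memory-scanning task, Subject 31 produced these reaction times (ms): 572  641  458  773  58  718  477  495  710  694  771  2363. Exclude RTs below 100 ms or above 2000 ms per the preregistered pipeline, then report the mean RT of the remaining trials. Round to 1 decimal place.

630.9 ms

Excluded: 58, 2363
Retained (n=10): Σ = 6309
Mean = 6309/10 = 630.9000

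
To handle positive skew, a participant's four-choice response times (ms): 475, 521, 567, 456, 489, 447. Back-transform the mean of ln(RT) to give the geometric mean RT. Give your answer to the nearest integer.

ln(RT): 6.1633, 6.2558, 6.3404, 6.1225, 6.1924, 6.1026
Mean ln(RT) = 37.1768/6 = 6.19614
Geometric mean = exp(6.19614) = 490.85 ms

491 ms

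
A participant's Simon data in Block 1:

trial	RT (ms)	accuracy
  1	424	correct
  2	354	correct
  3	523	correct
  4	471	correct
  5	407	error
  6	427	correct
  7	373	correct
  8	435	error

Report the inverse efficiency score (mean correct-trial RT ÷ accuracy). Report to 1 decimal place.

Correct trials (n=6): 424, 354, 523, 471, 427, 373
Mean correct RT = 2572/6 = 428.6667 ms
Proportion correct = 6/8
IES = 428.6667 / (6/8) = 571.556 ms

571.6 ms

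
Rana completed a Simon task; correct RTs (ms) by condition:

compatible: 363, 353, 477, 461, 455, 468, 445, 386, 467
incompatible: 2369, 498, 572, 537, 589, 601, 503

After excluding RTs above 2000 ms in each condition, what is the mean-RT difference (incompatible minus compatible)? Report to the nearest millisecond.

119 ms

incompatible: exclude 2369
M(compatible) = 3875/9 = 430.556
M(incompatible) = 3300/6 = 550.000
Difference = 550.000 − 430.556 = 119.444 ms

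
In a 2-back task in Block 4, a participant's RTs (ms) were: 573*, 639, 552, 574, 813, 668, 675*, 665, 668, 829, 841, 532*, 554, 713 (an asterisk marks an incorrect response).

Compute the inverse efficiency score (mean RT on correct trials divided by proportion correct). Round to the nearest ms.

Correct trials (n=11): 639, 552, 574, 813, 668, 665, 668, 829, 841, 554, 713
Mean correct RT = 7516/11 = 683.2727 ms
Proportion correct = 11/14
IES = 683.2727 / (11/14) = 869.620 ms

870 ms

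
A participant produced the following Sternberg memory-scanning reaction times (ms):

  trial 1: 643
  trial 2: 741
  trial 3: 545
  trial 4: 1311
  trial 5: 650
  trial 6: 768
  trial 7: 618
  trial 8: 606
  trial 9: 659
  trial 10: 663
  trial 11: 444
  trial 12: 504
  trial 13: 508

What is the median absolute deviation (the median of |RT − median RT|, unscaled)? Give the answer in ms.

Sorted: 444, 504, 508, 545, 606, 618, 643, 650, 659, 663, 741, 768, 1311 → median = 643
|x − 643|: 0, 98, 98, 668, 7, 125, 25, 37, 16, 20, 199, 139, 135
Sorted deviations: 0, 7, 16, 20, 25, 37, 98, 98, 125, 135, 139, 199, 668 → MAD = 98

98 ms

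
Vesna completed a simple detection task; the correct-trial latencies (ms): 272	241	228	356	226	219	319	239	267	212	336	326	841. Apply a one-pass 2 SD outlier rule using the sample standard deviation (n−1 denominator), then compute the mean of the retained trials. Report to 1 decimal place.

n = 13, ΣRT = 4082, M = 314.000
Σ(x−M)² = 329642.00; s = √(329642.00/12) = 165.741
Cutoffs: 314.000 ± 2·165.741 → [-17.5, 645.5]
Outside: 841 → excluded.
Retained (n=12): Σ = 3241, mean = 3241/12 = 270.083

270.1 ms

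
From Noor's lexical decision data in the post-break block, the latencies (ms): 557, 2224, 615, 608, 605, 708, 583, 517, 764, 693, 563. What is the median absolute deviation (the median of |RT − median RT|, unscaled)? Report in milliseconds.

Sorted: 517, 557, 563, 583, 605, 608, 615, 693, 708, 764, 2224 → median = 608
|x − 608|: 51, 1616, 7, 0, 3, 100, 25, 91, 156, 85, 45
Sorted deviations: 0, 3, 7, 25, 45, 51, 85, 91, 100, 156, 1616 → MAD = 51

51 ms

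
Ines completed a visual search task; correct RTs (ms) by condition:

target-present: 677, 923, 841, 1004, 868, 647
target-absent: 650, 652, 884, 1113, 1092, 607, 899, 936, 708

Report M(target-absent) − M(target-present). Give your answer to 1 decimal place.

11.2 ms

M(target-present) = 4960/6 = 826.667
M(target-absent) = 7541/9 = 837.889
Difference = 837.889 − 826.667 = 11.222 ms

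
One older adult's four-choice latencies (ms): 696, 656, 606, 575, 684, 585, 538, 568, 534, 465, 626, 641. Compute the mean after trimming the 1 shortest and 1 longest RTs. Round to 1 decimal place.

Sorted: 465, 534, 538, 568, 575, 585, 606, 626, 641, 656, 684, 696
Drop lowest 1 (465) and highest 1 (696)
Remaining (n=10): Σ = 6013, mean = 6013/10 = 601.300

601.3 ms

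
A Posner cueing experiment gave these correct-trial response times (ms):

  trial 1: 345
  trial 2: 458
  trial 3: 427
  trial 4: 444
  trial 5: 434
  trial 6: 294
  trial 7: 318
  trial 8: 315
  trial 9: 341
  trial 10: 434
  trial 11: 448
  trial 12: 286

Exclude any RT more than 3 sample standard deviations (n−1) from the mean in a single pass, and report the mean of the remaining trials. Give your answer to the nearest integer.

379 ms

n = 12, ΣRT = 4544, M = 378.667
Σ(x−M)² = 49870.67; s = √(49870.67/11) = 67.333
Cutoffs: 378.667 ± 3·67.333 → [176.7, 580.7]
No RTs fall outside the cutoffs; all 12 retained. Mean = 4544/12 = 378.667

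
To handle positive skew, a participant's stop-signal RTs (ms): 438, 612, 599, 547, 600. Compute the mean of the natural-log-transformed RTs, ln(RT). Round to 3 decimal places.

6.319

ln(RT): 6.0822, 6.4167, 6.3953, 6.3044, 6.3969
Σ ln(RT) = 31.5956
Mean = 31.5956/5 = 6.31912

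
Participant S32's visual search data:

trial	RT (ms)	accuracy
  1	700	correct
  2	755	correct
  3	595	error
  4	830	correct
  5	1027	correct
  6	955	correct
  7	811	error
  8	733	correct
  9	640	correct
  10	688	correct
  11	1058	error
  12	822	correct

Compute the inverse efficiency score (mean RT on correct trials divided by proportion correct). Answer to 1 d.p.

Correct trials (n=9): 700, 755, 830, 1027, 955, 733, 640, 688, 822
Mean correct RT = 7150/9 = 794.4444 ms
Proportion correct = 9/12
IES = 794.4444 / (9/12) = 1059.259 ms

1059.3 ms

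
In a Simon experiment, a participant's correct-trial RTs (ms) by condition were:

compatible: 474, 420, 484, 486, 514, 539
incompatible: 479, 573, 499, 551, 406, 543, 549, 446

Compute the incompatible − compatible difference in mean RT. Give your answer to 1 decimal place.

M(compatible) = 2917/6 = 486.167
M(incompatible) = 4046/8 = 505.750
Difference = 505.750 − 486.167 = 19.583 ms

19.6 ms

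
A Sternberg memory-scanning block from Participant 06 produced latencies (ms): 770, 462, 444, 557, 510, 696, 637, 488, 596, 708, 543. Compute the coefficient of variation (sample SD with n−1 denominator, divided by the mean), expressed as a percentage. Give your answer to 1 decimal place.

18.6%

n = 11, Σ = 6411, M = 582.8182
Σ(x−M)² = 117039.636; s = √(117039.636/10) = 108.1849
CV = 108.1849 / 582.8182 = 0.18562 = 18.562%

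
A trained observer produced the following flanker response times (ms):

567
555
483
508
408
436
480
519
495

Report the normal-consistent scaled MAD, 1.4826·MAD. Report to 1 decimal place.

35.6 ms

Sorted: 408, 436, 480, 483, 495, 508, 519, 555, 567 → median = 495
|x − 495| sorted: 0, 12, 13, 15, 24, 59, 60, 72, 87 → MAD = 24
Robust SD ≈ 1.4826 × 24 = 35.582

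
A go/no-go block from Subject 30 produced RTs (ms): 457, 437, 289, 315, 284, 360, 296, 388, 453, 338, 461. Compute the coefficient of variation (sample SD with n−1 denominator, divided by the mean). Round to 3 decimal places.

0.193

n = 11, Σ = 4078, M = 370.7273
Σ(x−M)² = 51128.182; s = √(51128.182/10) = 71.5040
CV = 71.5040 / 370.7273 = 0.19287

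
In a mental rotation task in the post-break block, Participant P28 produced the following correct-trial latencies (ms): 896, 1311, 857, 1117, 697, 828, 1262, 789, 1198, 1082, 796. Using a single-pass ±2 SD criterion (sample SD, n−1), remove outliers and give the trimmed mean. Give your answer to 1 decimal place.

984.8 ms

n = 11, ΣRT = 10833, M = 984.818
Σ(x−M)² = 461241.64; s = √(461241.64/10) = 214.765
Cutoffs: 984.818 ± 2·214.765 → [555.3, 1414.3]
No RTs fall outside the cutoffs; all 11 retained. Mean = 10833/11 = 984.818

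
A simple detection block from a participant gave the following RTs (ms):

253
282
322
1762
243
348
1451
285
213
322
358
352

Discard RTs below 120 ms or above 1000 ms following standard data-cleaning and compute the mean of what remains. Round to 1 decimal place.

Excluded: 1451, 1762
Retained (n=10): Σ = 2978
Mean = 2978/10 = 297.8000

297.8 ms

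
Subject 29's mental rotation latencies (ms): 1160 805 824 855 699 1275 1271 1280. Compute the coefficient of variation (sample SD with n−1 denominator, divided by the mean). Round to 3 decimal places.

0.243

n = 8, Σ = 8169, M = 1021.1250
Σ(x−M)² = 430122.875; s = √(430122.875/7) = 247.8833
CV = 247.8833 / 1021.1250 = 0.24276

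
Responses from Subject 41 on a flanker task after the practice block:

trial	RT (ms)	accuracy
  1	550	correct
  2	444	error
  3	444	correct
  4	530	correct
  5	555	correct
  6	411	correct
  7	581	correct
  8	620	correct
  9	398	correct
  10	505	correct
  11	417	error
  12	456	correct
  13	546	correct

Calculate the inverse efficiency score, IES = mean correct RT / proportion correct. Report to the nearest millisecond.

Correct trials (n=11): 550, 444, 530, 555, 411, 581, 620, 398, 505, 456, 546
Mean correct RT = 5596/11 = 508.7273 ms
Proportion correct = 11/13
IES = 508.7273 / (11/13) = 601.223 ms

601 ms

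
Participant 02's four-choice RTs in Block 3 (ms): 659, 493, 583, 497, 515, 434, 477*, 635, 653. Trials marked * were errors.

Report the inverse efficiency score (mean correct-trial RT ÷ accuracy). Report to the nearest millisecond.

Correct trials (n=8): 659, 493, 583, 497, 515, 434, 635, 653
Mean correct RT = 4469/8 = 558.6250 ms
Proportion correct = 8/9
IES = 558.6250 / (8/9) = 628.453 ms

628 ms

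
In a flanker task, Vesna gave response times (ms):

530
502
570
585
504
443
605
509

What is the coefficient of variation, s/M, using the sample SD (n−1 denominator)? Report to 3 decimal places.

n = 8, Σ = 4248, M = 531.0000
Σ(x−M)² = 19712.000; s = √(19712.000/7) = 53.0660
CV = 53.0660 / 531.0000 = 0.09994

0.100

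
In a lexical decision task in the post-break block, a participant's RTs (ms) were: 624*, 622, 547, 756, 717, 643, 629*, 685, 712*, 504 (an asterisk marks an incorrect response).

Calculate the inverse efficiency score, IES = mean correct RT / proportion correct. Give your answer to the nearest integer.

913 ms

Correct trials (n=7): 622, 547, 756, 717, 643, 685, 504
Mean correct RT = 4474/7 = 639.1429 ms
Proportion correct = 7/10
IES = 639.1429 / (7/10) = 913.061 ms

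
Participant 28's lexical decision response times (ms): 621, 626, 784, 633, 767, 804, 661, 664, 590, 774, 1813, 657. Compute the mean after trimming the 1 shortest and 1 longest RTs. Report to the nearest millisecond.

Sorted: 590, 621, 626, 633, 657, 661, 664, 767, 774, 784, 804, 1813
Drop lowest 1 (590) and highest 1 (1813)
Remaining (n=10): Σ = 6991, mean = 6991/10 = 699.100

699 ms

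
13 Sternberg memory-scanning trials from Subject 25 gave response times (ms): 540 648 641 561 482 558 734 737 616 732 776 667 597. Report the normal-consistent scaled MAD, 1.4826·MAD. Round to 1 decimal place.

123.1 ms

Sorted: 482, 540, 558, 561, 597, 616, 641, 648, 667, 732, 734, 737, 776 → median = 641
|x − 641| sorted: 0, 7, 25, 26, 44, 80, 83, 91, 93, 96, 101, 135, 159 → MAD = 83
Robust SD ≈ 1.4826 × 83 = 123.056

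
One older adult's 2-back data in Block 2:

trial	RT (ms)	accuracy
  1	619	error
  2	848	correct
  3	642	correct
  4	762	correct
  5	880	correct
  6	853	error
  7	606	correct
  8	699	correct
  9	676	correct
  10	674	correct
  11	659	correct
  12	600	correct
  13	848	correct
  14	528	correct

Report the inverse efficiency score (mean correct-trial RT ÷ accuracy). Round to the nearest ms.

819 ms

Correct trials (n=12): 848, 642, 762, 880, 606, 699, 676, 674, 659, 600, 848, 528
Mean correct RT = 8422/12 = 701.8333 ms
Proportion correct = 12/14
IES = 701.8333 / (12/14) = 818.806 ms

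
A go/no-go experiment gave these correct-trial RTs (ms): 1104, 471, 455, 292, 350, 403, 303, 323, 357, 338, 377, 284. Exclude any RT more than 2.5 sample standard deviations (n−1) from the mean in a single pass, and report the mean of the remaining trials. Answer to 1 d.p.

359.4 ms

n = 12, ΣRT = 5057, M = 421.417
Σ(x−M)² = 547366.92; s = √(547366.92/11) = 223.071
Cutoffs: 421.417 ± 2.5·223.071 → [-136.3, 979.1]
Outside: 1104 → excluded.
Retained (n=11): Σ = 3953, mean = 3953/11 = 359.364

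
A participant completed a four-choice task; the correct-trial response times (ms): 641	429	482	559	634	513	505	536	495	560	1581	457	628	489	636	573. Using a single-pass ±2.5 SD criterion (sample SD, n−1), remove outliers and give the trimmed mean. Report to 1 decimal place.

542.5 ms

n = 16, ΣRT = 9718, M = 607.375
Σ(x−M)² = 1078067.75; s = √(1078067.75/15) = 268.088
Cutoffs: 607.375 ± 2.5·268.088 → [-62.8, 1277.6]
Outside: 1581 → excluded.
Retained (n=15): Σ = 8137, mean = 8137/15 = 542.467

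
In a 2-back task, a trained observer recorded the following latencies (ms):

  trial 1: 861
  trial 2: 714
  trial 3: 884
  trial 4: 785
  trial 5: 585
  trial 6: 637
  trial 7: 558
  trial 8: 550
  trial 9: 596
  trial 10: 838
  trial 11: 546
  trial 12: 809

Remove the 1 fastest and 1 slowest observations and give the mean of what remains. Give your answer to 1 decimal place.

693.3 ms

Sorted: 546, 550, 558, 585, 596, 637, 714, 785, 809, 838, 861, 884
Drop lowest 1 (546) and highest 1 (884)
Remaining (n=10): Σ = 6933, mean = 6933/10 = 693.300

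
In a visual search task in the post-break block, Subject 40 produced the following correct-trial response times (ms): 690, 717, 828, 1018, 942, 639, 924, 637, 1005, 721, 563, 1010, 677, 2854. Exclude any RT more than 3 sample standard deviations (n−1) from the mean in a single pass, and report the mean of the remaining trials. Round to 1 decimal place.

n = 14, ΣRT = 13225, M = 944.643
Σ(x−M)² = 4245005.21; s = √(4245005.21/13) = 571.436
Cutoffs: 944.643 ± 3·571.436 → [-769.7, 2659.0]
Outside: 2854 → excluded.
Retained (n=13): Σ = 10371, mean = 10371/13 = 797.769

797.8 ms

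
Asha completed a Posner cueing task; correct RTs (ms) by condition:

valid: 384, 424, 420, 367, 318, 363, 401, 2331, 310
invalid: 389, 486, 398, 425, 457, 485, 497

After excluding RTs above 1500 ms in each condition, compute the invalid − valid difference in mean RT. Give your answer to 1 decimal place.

valid: exclude 2331
M(valid) = 2987/8 = 373.375
M(invalid) = 3137/7 = 448.143
Difference = 448.143 − 373.375 = 74.768 ms

74.8 ms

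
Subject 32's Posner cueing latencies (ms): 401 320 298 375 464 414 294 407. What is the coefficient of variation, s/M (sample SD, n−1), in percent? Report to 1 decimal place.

n = 8, Σ = 2973, M = 371.6250
Σ(x−M)² = 26565.875; s = √(26565.875/7) = 61.6046
CV = 61.6046 / 371.6250 = 0.16577 = 16.577%

16.6%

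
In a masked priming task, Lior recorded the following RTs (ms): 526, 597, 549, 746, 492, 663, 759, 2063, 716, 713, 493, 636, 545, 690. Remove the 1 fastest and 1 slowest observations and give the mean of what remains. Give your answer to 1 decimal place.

Sorted: 492, 493, 526, 545, 549, 597, 636, 663, 690, 713, 716, 746, 759, 2063
Drop lowest 1 (492) and highest 1 (2063)
Remaining (n=12): Σ = 7633, mean = 7633/12 = 636.083

636.1 ms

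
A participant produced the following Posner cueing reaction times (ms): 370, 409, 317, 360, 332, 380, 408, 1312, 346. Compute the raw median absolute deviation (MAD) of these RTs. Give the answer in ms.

Sorted: 317, 332, 346, 360, 370, 380, 408, 409, 1312 → median = 370
|x − 370|: 0, 39, 53, 10, 38, 10, 38, 942, 24
Sorted deviations: 0, 10, 10, 24, 38, 38, 39, 53, 942 → MAD = 38

38 ms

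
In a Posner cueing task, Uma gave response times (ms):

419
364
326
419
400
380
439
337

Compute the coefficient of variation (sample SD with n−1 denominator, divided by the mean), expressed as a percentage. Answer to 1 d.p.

n = 8, Σ = 3084, M = 385.5000
Σ(x−M)² = 11702.000; s = √(11702.000/7) = 40.8866
CV = 40.8866 / 385.5000 = 0.10606 = 10.606%

10.6%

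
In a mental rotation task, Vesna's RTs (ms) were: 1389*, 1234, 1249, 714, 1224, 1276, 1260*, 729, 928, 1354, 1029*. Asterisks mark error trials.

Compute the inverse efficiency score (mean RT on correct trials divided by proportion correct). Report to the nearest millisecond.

1497 ms

Correct trials (n=8): 1234, 1249, 714, 1224, 1276, 729, 928, 1354
Mean correct RT = 8708/8 = 1088.5000 ms
Proportion correct = 8/11
IES = 1088.5000 / (8/11) = 1496.688 ms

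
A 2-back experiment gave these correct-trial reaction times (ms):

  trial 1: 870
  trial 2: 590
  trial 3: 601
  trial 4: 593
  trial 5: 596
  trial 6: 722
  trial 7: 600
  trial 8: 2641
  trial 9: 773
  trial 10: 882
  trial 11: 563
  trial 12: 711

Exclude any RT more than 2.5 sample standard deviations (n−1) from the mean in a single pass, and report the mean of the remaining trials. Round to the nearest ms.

682 ms

n = 12, ΣRT = 10142, M = 845.167
Σ(x−M)² = 3655493.67; s = √(3655493.67/11) = 576.470
Cutoffs: 845.167 ± 2.5·576.470 → [-596.0, 2286.3]
Outside: 2641 → excluded.
Retained (n=11): Σ = 7501, mean = 7501/11 = 681.909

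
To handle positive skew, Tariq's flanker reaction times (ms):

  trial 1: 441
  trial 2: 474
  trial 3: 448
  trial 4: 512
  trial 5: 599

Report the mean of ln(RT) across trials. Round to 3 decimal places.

ln(RT): 6.0890, 6.1612, 6.1048, 6.2383, 6.3953
Σ ln(RT) = 30.9886
Mean = 30.9886/5 = 6.19773

6.198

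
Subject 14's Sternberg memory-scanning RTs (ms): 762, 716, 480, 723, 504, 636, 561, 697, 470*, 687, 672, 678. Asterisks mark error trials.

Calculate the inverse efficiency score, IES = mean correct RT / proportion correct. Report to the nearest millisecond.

706 ms

Correct trials (n=11): 762, 716, 480, 723, 504, 636, 561, 697, 687, 672, 678
Mean correct RT = 7116/11 = 646.9091 ms
Proportion correct = 11/12
IES = 646.9091 / (11/12) = 705.719 ms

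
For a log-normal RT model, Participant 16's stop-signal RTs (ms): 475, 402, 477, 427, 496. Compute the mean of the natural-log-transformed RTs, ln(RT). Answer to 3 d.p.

6.118

ln(RT): 6.1633, 5.9965, 6.1675, 6.0568, 6.2066
Σ ln(RT) = 30.5906
Mean = 30.5906/5 = 6.11813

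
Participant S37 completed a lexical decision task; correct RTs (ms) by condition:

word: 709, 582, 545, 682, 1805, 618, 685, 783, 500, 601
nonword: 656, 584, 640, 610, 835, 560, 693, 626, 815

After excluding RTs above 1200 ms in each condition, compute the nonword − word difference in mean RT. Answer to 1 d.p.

word: exclude 1805
M(word) = 5705/9 = 633.889
M(nonword) = 6019/9 = 668.778
Difference = 668.778 − 633.889 = 34.889 ms

34.9 ms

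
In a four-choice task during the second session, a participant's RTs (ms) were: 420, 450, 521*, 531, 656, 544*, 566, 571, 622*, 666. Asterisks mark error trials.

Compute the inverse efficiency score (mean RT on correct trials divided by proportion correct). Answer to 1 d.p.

Correct trials (n=7): 420, 450, 531, 656, 566, 571, 666
Mean correct RT = 3860/7 = 551.4286 ms
Proportion correct = 7/10
IES = 551.4286 / (7/10) = 787.755 ms

787.8 ms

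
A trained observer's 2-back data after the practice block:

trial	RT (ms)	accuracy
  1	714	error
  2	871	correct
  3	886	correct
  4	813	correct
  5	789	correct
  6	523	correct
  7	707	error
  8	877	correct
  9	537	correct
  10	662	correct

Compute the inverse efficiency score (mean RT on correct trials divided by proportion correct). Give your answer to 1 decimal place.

930.9 ms

Correct trials (n=8): 871, 886, 813, 789, 523, 877, 537, 662
Mean correct RT = 5958/8 = 744.7500 ms
Proportion correct = 8/10
IES = 744.7500 / (8/10) = 930.938 ms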